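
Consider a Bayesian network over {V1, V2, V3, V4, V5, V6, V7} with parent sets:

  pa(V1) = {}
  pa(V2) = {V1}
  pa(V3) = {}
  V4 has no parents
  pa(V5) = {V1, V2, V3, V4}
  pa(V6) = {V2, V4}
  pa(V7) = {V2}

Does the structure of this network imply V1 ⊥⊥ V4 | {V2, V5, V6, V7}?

No — V1 and V4 are not d-separated given {V2, V5, V6, V7}.

Enumerating the 4 paths from V1 to V4 and testing each for blocking by {V2, V5, V6, V7}:
Path 1: V1 → V2 → V5 ← V4
  V2 is a chain here and V2 is conditioned on, so the path is blocked at V2.
Path 2: V1 → V2 → V6 ← V4
  V2 is a chain here and V2 is conditioned on, so the path is blocked at V2.
Path 3: V1 → V5 ← V2 → V6 ← V4
  V2 is a fork here and V2 is conditioned on, so the path is blocked at V2.
Path 4: V1 → V5 ← V4
  V5 is a collider and V5 is conditioned on, which opens it — no node blocks this path, so it is active.
Since the path V1 → V5 ← V4 is active, V1 and V4 are not d-separated given {V2, V5, V6, V7}.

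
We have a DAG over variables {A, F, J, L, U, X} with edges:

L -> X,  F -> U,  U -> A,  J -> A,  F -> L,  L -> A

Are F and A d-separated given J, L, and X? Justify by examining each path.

No

There are 2 undirected paths between F and A; checking each against the conditioning set {J, L, X}:
Path 1: F → U → A
  U is a chain and U is not conditioned on — no node blocks this path, so it is active.
Path 2: F → L → A
  L is a chain here and L is conditioned on, so the path is blocked at L.
At least one path is unblocked, so d-separation fails.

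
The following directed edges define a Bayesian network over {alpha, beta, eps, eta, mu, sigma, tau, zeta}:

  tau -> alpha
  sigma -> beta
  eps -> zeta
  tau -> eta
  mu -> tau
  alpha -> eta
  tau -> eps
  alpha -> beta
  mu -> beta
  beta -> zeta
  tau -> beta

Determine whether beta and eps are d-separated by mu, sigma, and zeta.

No

We examine all 5 paths between beta and eps:
Path 1: beta ← tau → eps
  tau is a fork and tau is not conditioned on — no node blocks this path, so it is active.
Path 2: beta ← alpha ← tau → eps
  alpha is a chain and alpha is not conditioned on; tau is a fork and tau is not conditioned on — no node blocks this path, so it is active.
Path 3: beta ← alpha → eta ← tau → eps
  eta is a collider here and neither eta nor any of its descendants is conditioned on, so the collider stays closed — the path is blocked at eta.
Path 4: beta → zeta ← eps
  zeta is a collider and zeta is conditioned on, which opens it — no node blocks this path, so it is active.
Path 5: beta ← mu → tau → eps
  mu is a fork here and mu is conditioned on, so the path is blocked at mu.
At least one path is unblocked, so d-separation fails.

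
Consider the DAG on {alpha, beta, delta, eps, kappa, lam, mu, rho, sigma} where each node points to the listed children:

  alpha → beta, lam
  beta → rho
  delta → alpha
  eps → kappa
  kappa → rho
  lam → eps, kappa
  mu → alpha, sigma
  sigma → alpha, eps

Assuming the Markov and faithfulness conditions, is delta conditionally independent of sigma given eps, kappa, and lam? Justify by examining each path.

No

We examine all 6 paths between delta and sigma:
Path 1: delta → alpha → beta → rho ← kappa ← eps ← sigma
  rho is a collider here and neither rho nor any of its descendants is conditioned on, so the collider stays closed — the path is blocked at rho.
Path 2: delta → alpha → beta → rho ← kappa ← lam → eps ← sigma
  rho is a collider here and neither rho nor any of its descendants is conditioned on, so the collider stays closed — the path is blocked at rho.
Path 3: delta → alpha ← mu → sigma
  alpha is a collider and its descendant kappa is conditioned on, which opens it; mu is a fork and mu is not conditioned on — no node blocks this path, so it is active.
Path 4: delta → alpha ← sigma
  alpha is a collider and its descendant kappa is conditioned on, which opens it — no node blocks this path, so it is active.
Path 5: delta → alpha → lam → kappa ← eps ← sigma
  lam is a chain here and lam is conditioned on, so the path is blocked at lam.
Path 6: delta → alpha → lam → eps ← sigma
  lam is a chain here and lam is conditioned on, so the path is blocked at lam.
Since the path delta → alpha ← mu → sigma is active, delta and sigma are not d-separated given {eps, kappa, lam}.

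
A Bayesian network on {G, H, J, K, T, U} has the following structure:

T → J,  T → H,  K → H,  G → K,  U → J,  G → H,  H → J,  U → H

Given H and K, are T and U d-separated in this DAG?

No

4 paths connect T and U; each must be blocked for d-separation to hold:
Path 1: T → J ← U
  J is a collider here and neither J nor any of its descendants is conditioned on, so the collider stays closed — the path is blocked at J.
Path 2: T → J ← H ← U
  J is a collider here and neither J nor any of its descendants is conditioned on, so the collider stays closed — the path is blocked at J.
Path 3: T → H → J ← U
  H is a chain here and H is conditioned on, so the path is blocked at H.
Path 4: T → H ← U
  H is a collider and H is conditioned on, which opens it — no node blocks this path, so it is active.
Because an active path exists, T and U are not d-separated.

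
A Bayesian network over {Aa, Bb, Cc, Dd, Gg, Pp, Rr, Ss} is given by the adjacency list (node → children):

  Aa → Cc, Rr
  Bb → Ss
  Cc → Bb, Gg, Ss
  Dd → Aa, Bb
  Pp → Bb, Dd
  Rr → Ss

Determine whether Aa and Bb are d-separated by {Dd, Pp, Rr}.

No

There are 6 undirected paths between Aa and Bb; checking each against the conditioning set {Dd, Pp, Rr}:
Path 1: Aa → Cc → Ss ← Bb
  Ss is a collider here and neither Ss nor any of its descendants is conditioned on, so the collider stays closed — the path is blocked at Ss.
Path 2: Aa → Cc → Bb
  Cc is a chain and Cc is not conditioned on — no node blocks this path, so it is active.
Path 3: Aa ← Dd ← Pp → Bb
  Dd is a chain here and Dd is conditioned on, so the path is blocked at Dd.
Path 4: Aa ← Dd → Bb
  Dd is a fork here and Dd is conditioned on, so the path is blocked at Dd.
Path 5: Aa → Rr → Ss ← Cc → Bb
  Rr is a chain here and Rr is conditioned on, so the path is blocked at Rr.
Path 6: Aa → Rr → Ss ← Bb
  Rr is a chain here and Rr is conditioned on, so the path is blocked at Rr.
Since the path Aa → Cc → Bb is active, Aa and Bb are not d-separated given {Dd, Pp, Rr}.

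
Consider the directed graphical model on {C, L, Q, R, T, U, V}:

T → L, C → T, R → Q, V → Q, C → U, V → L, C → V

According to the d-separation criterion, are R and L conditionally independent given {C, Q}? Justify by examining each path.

2 paths connect R and L; each must be blocked for d-separation to hold:
  1. R → Q ← V ← C → T → L — Q:collider[open]; V:chain[open]; C:fork[blocks]; T:chain[open] ⇒ blocked
  2. R → Q ← V → L — Q:collider[open]; V:fork[open] ⇒ active
Because an active path exists, R and L are not d-separated.

No — R and L are not d-separated given {C, Q}.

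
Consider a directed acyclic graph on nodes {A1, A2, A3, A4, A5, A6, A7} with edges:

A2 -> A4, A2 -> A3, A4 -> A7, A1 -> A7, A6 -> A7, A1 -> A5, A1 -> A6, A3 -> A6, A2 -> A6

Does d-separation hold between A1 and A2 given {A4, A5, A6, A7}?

No

6 paths connect A1 and A2; each must be blocked for d-separation to hold:
Path 1: A1 → A7 ← A4 ← A2
  A4 is a chain here and A4 is conditioned on, so the path is blocked at A4.
Path 2: A1 → A7 ← A6 ← A3 ← A2
  A6 is a chain here and A6 is conditioned on, so the path is blocked at A6.
Path 3: A1 → A7 ← A6 ← A2
  A6 is a chain here and A6 is conditioned on, so the path is blocked at A6.
Path 4: A1 → A6 → A7 ← A4 ← A2
  A6 is a chain here and A6 is conditioned on, so the path is blocked at A6.
Path 5: A1 → A6 ← A3 ← A2
  A6 is a collider and A6 is conditioned on, which opens it; A3 is a chain and A3 is not conditioned on — no node blocks this path, so it is active.
Path 6: A1 → A6 ← A2
  A6 is a collider and A6 is conditioned on, which opens it — no node blocks this path, so it is active.
Because an active path exists, A1 and A2 are not d-separated.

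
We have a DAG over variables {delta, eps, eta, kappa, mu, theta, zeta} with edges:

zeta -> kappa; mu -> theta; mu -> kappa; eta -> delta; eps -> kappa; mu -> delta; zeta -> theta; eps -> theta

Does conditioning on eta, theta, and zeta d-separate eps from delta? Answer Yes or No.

We examine all 4 paths between eps and delta:
Path 1: eps → kappa ← mu → delta
  kappa is a collider here and neither kappa nor any of its descendants is conditioned on, so the collider stays closed — the path is blocked at kappa.
Path 2: eps → kappa ← zeta → theta ← mu → delta
  kappa is a collider here and neither kappa nor any of its descendants is conditioned on, so the collider stays closed — the path is blocked at kappa.
Path 3: eps → theta ← mu → delta
  theta is a collider and theta is conditioned on, which opens it; mu is a fork and mu is not conditioned on — no node blocks this path, so it is active.
Path 4: eps → theta ← zeta → kappa ← mu → delta
  zeta is a fork here and zeta is conditioned on, so the path is blocked at zeta.
At least one path is unblocked, so d-separation fails.

No — eps and delta are not d-separated given {eta, theta, zeta}.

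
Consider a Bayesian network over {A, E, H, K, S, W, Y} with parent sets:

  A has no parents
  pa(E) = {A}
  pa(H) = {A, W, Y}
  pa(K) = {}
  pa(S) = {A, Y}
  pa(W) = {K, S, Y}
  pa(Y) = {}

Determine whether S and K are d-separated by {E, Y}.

Yes

Enumerating the 5 paths from S to K and testing each for blocking by {E, Y}:
Path 1: S ← Y → H ← W ← K
  Y is a fork here and Y is conditioned on, so the path is blocked at Y.
Path 2: S ← Y → W ← K
  Y is a fork here and Y is conditioned on, so the path is blocked at Y.
Path 3: S → W ← K
  W is a collider here and neither W nor any of its descendants is conditioned on, so the collider stays closed — the path is blocked at W.
Path 4: S ← A → H ← Y → W ← K
  H is a collider here and neither H nor any of its descendants is conditioned on, so the collider stays closed — the path is blocked at H.
Path 5: S ← A → H ← W ← K
  H is a collider here and neither H nor any of its descendants is conditioned on, so the collider stays closed — the path is blocked at H.
All paths are blocked; S ⊥ K | {E, Y} holds.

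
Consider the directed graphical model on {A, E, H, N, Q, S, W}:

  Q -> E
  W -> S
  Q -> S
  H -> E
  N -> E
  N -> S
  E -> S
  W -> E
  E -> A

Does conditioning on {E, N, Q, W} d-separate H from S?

We examine all 4 paths between H and S:
  1. H → E ← N → S — E:collider[open]; N:fork[blocks] ⇒ blocked
  2. H → E ← Q → S — E:collider[open]; Q:fork[blocks] ⇒ blocked
  3. H → E → S — E:chain[blocks] ⇒ blocked
  4. H → E ← W → S — E:collider[open]; W:fork[blocks] ⇒ blocked
All paths are blocked; H ⊥ S | {E, N, Q, W} holds.

Yes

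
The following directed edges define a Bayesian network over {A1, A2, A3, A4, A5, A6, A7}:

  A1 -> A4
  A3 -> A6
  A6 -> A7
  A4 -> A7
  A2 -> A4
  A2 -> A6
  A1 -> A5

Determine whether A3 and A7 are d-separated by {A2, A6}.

There are 2 undirected paths between A3 and A7; checking each against the conditioning set {A2, A6}:
  1. A3 → A6 ← A2 → A4 → A7 — A6:collider[open]; A2:fork[blocks]; A4:chain[open] ⇒ blocked
  2. A3 → A6 → A7 — A6:chain[blocks] ⇒ blocked
All paths are blocked; A3 ⊥ A7 | {A2, A6} holds.

Yes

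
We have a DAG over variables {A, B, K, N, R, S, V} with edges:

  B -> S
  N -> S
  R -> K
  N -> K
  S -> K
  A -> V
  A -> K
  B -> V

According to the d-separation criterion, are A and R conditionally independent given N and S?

Yes

We examine all 3 paths between A and R:
Path 1: A → V ← B → S ← N → K ← R
  V is a collider here and neither V nor any of its descendants is conditioned on, so the collider stays closed — the path is blocked at V.
Path 2: A → V ← B → S → K ← R
  V is a collider here and neither V nor any of its descendants is conditioned on, so the collider stays closed — the path is blocked at V.
Path 3: A → K ← R
  K is a collider here and neither K nor any of its descendants is conditioned on, so the collider stays closed — the path is blocked at K.
Since every path is blocked, d-separation holds.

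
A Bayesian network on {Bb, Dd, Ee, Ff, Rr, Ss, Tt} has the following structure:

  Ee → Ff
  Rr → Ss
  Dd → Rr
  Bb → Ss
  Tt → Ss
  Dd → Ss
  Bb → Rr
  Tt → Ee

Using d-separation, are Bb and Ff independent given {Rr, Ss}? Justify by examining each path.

We examine all 3 paths between Bb and Ff:
Path 1: Bb → Ss ← Tt → Ee → Ff
  Ss is a collider and Ss is conditioned on, which opens it; Tt is a fork and Tt is not conditioned on; Ee is a chain and Ee is not conditioned on — no node blocks this path, so it is active.
Path 2: Bb → Rr ← Dd → Ss ← Tt → Ee → Ff
  Rr is a collider and Rr is conditioned on, which opens it; Dd is a fork and Dd is not conditioned on; Ss is a collider and Ss is conditioned on, which opens it; Tt is a fork and Tt is not conditioned on; Ee is a chain and Ee is not conditioned on — no node blocks this path, so it is active.
Path 3: Bb → Rr → Ss ← Tt → Ee → Ff
  Rr is a chain here and Rr is conditioned on, so the path is blocked at Rr.
Because an active path exists, Bb and Ff are not d-separated.

No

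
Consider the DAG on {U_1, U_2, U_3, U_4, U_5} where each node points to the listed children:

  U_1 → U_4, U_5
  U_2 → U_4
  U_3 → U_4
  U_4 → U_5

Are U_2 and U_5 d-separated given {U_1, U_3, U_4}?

Yes — U_2 and U_5 are d-separated given {U_1, U_3, U_4}.

We examine all 2 paths between U_2 and U_5:
Path 1: U_2 → U_4 ← U_1 → U_5
  U_1 is a fork here and U_1 is conditioned on, so the path is blocked at U_1.
Path 2: U_2 → U_4 → U_5
  U_4 is a chain here and U_4 is conditioned on, so the path is blocked at U_4.
Since every path is blocked, d-separation holds.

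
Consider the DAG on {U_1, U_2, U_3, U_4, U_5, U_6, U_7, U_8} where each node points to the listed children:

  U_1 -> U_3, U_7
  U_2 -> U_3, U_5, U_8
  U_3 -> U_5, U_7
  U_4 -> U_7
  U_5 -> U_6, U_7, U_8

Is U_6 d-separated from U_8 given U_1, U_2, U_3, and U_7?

There are 5 undirected paths between U_6 and U_8; checking each against the conditioning set {U_1, U_2, U_3, U_7}:
  1. U_6 ← U_5 ← U_2 → U_8 — U_5:chain[open]; U_2:fork[blocks] ⇒ blocked
  2. U_6 ← U_5 ← U_3 ← U_2 → U_8 — U_5:chain[open]; U_3:chain[blocks]; U_2:fork[blocks] ⇒ blocked
  3. U_6 ← U_5 → U_8 — U_5:fork[open] ⇒ active
  4. U_6 ← U_5 → U_7 ← U_1 → U_3 ← U_2 → U_8 — U_5:fork[open]; U_7:collider[open]; U_1:fork[blocks]; U_3:collider[open]; U_2:fork[blocks] ⇒ blocked
  5. U_6 ← U_5 → U_7 ← U_3 ← U_2 → U_8 — U_5:fork[open]; U_7:collider[open]; U_3:chain[blocks]; U_2:fork[blocks] ⇒ blocked
At least one path is unblocked, so d-separation fails.

No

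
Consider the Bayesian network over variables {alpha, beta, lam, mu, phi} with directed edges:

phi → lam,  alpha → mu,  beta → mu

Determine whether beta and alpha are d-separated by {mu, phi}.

No

There is one path between beta and alpha:
  1. beta → mu ← alpha — mu:collider[open] ⇒ active
Because an active path exists, beta and alpha are not d-separated.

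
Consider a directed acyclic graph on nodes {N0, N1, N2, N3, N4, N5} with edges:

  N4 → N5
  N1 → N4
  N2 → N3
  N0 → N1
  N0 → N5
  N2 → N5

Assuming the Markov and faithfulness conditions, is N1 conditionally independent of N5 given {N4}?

Enumerating the 2 paths from N1 to N5 and testing each for blocking by {N4}:
Path 1: N1 ← N0 → N5
  N0 is a fork and N0 is not conditioned on — no node blocks this path, so it is active.
Path 2: N1 → N4 → N5
  N4 is a chain here and N4 is conditioned on, so the path is blocked at N4.
Because an active path exists, N1 and N5 are not d-separated.

No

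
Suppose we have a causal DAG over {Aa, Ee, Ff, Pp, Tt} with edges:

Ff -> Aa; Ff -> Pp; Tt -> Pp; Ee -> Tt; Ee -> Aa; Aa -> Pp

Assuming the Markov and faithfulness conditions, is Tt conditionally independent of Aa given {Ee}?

Yes

Enumerating the 3 paths from Tt to Aa and testing each for blocking by {Ee}:
Path 1: Tt → Pp ← Ff → Aa
  Pp is a collider here and neither Pp nor any of its descendants is conditioned on, so the collider stays closed — the path is blocked at Pp.
Path 2: Tt → Pp ← Aa
  Pp is a collider here and neither Pp nor any of its descendants is conditioned on, so the collider stays closed — the path is blocked at Pp.
Path 3: Tt ← Ee → Aa
  Ee is a fork here and Ee is conditioned on, so the path is blocked at Ee.
All paths are blocked; Tt ⊥ Aa | {Ee} holds.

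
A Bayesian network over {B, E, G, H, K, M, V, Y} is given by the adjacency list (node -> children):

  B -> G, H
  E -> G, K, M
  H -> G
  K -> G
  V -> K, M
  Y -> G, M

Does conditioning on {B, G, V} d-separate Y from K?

No

We examine all 6 paths between Y and K:
Path 1: Y → M ← V → K
  M is a collider here and neither M nor any of its descendants is conditioned on, so the collider stays closed — the path is blocked at M.
Path 2: Y → M ← E → K
  M is a collider here and neither M nor any of its descendants is conditioned on, so the collider stays closed — the path is blocked at M.
Path 3: Y → M ← E → G ← K
  M is a collider here and neither M nor any of its descendants is conditioned on, so the collider stays closed — the path is blocked at M.
Path 4: Y → G ← K
  G is a collider and G is conditioned on, which opens it — no node blocks this path, so it is active.
Path 5: Y → G ← E → K
  G is a collider and G is conditioned on, which opens it; E is a fork and E is not conditioned on — no node blocks this path, so it is active.
Path 6: Y → G ← E → M ← V → K
  M is a collider here and neither M nor any of its descendants is conditioned on, so the collider stays closed — the path is blocked at M.
At least one path is unblocked, so d-separation fails.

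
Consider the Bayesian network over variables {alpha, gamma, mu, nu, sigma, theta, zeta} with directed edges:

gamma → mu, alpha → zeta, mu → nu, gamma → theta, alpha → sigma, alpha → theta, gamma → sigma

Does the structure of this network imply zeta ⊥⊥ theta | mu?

2 paths connect zeta and theta; each must be blocked for d-separation to hold:
Path 1: zeta ← alpha → theta
  alpha is a fork and alpha is not conditioned on — no node blocks this path, so it is active.
Path 2: zeta ← alpha → sigma ← gamma → theta
  sigma is a collider here and neither sigma nor any of its descendants is conditioned on, so the collider stays closed — the path is blocked at sigma.
Since the path zeta ← alpha → theta is active, zeta and theta are not d-separated given {mu}.

No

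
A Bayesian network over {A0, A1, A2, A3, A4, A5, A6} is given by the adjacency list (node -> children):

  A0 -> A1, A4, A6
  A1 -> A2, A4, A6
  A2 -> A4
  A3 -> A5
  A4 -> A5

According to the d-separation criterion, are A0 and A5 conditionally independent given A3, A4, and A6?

Enumerating the 5 paths from A0 to A5 and testing each for blocking by {A3, A4, A6}:
Path 1: A0 → A1 → A2 → A4 → A5
  A4 is a chain here and A4 is conditioned on, so the path is blocked at A4.
Path 2: A0 → A1 → A4 → A5
  A4 is a chain here and A4 is conditioned on, so the path is blocked at A4.
Path 3: A0 → A6 ← A1 → A2 → A4 → A5
  A4 is a chain here and A4 is conditioned on, so the path is blocked at A4.
Path 4: A0 → A6 ← A1 → A4 → A5
  A4 is a chain here and A4 is conditioned on, so the path is blocked at A4.
Path 5: A0 → A4 → A5
  A4 is a chain here and A4 is conditioned on, so the path is blocked at A4.
All paths are blocked; A0 ⊥ A5 | {A3, A4, A6} holds.

Yes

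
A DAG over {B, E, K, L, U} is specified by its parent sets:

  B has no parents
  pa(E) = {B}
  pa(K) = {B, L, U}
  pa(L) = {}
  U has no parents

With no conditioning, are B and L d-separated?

Yes — B and L are d-separated given ∅.

There is one path between B and L:
Path 1: B → K ← L
  K is a collider here and neither K nor any of its descendants is conditioned on, so the collider stays closed — the path is blocked at K.
All paths are blocked; B ⊥ L | ∅ holds.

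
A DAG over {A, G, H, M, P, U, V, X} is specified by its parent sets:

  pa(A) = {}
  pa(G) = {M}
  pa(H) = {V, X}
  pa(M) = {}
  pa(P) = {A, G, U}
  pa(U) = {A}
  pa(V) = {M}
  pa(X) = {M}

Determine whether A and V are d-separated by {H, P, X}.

We examine all 4 paths between A and V:
Path 1: A → P ← G ← M → V
  P is a collider and P is conditioned on, which opens it; G is a chain and G is not conditioned on; M is a fork and M is not conditioned on — no node blocks this path, so it is active.
Path 2: A → P ← G ← M → X → H ← V
  X is a chain here and X is conditioned on, so the path is blocked at X.
Path 3: A → U → P ← G ← M → V
  U is a chain and U is not conditioned on; P is a collider and P is conditioned on, which opens it; G is a chain and G is not conditioned on; M is a fork and M is not conditioned on — no node blocks this path, so it is active.
Path 4: A → U → P ← G ← M → X → H ← V
  X is a chain here and X is conditioned on, so the path is blocked at X.
Since the path A → P ← G ← M → V is active, A and V are not d-separated given {H, P, X}.

No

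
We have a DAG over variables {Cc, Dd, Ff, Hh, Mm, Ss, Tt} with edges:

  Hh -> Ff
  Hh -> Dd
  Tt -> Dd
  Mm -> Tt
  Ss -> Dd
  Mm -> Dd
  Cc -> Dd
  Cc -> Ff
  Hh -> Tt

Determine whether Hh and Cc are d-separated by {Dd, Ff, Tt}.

No — Hh and Cc are not d-separated given {Dd, Ff, Tt}.

There are 4 undirected paths between Hh and Cc; checking each against the conditioning set {Dd, Ff, Tt}:
Path 1: Hh → Ff ← Cc
  Ff is a collider and Ff is conditioned on, which opens it — no node blocks this path, so it is active.
Path 2: Hh → Dd ← Cc
  Dd is a collider and Dd is conditioned on, which opens it — no node blocks this path, so it is active.
Path 3: Hh → Tt ← Mm → Dd ← Cc
  Tt is a collider and Tt is conditioned on, which opens it; Mm is a fork and Mm is not conditioned on; Dd is a collider and Dd is conditioned on, which opens it — no node blocks this path, so it is active.
Path 4: Hh → Tt → Dd ← Cc
  Tt is a chain here and Tt is conditioned on, so the path is blocked at Tt.
Because an active path exists, Hh and Cc are not d-separated.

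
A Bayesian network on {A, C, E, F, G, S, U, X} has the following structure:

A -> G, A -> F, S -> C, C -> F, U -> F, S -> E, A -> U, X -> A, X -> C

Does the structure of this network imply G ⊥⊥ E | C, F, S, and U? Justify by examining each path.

There are 3 undirected paths between G and E; checking each against the conditioning set {C, F, S, U}:
Path 1: G ← A ← X → C ← S → E
  S is a fork here and S is conditioned on, so the path is blocked at S.
Path 2: G ← A → U → F ← C ← S → E
  U is a chain here and U is conditioned on, so the path is blocked at U.
Path 3: G ← A → F ← C ← S → E
  C is a chain here and C is conditioned on, so the path is blocked at C.
Every path is blocked, so G and E are d-separated given {C, F, S, U}.

Yes — G and E are d-separated given {C, F, S, U}.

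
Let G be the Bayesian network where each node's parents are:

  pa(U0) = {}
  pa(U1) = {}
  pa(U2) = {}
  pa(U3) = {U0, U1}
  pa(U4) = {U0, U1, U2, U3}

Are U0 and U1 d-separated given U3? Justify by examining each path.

No — U0 and U1 are not d-separated given {U3}.

Enumerating the 4 paths from U0 to U1 and testing each for blocking by {U3}:
Path 1: U0 → U4 ← U1
  U4 is a collider here and neither U4 nor any of its descendants is conditioned on, so the collider stays closed — the path is blocked at U4.
Path 2: U0 → U4 ← U3 ← U1
  U4 is a collider here and neither U4 nor any of its descendants is conditioned on, so the collider stays closed — the path is blocked at U4.
Path 3: U0 → U3 ← U1
  U3 is a collider and U3 is conditioned on, which opens it — no node blocks this path, so it is active.
Path 4: U0 → U3 → U4 ← U1
  U3 is a chain here and U3 is conditioned on, so the path is blocked at U3.
At least one path is unblocked, so d-separation fails.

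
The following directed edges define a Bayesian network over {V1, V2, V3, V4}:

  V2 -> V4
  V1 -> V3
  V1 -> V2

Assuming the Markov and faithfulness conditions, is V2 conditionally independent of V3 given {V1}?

Yes

There is one path between V2 and V3:
Path 1: V2 ← V1 → V3
  V1 is a fork here and V1 is conditioned on, so the path is blocked at V1.
Since every path is blocked, d-separation holds.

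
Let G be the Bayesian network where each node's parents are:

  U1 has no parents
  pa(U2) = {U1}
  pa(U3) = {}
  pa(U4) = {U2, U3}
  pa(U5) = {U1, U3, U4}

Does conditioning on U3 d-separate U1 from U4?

No

Enumerating the 3 paths from U1 to U4 and testing each for blocking by {U3}:
Path 1: U1 → U5 ← U4
  U5 is a collider here and neither U5 nor any of its descendants is conditioned on, so the collider stays closed — the path is blocked at U5.
Path 2: U1 → U5 ← U3 → U4
  U5 is a collider here and neither U5 nor any of its descendants is conditioned on, so the collider stays closed — the path is blocked at U5.
Path 3: U1 → U2 → U4
  U2 is a chain and U2 is not conditioned on — no node blocks this path, so it is active.
Since the path U1 → U2 → U4 is active, U1 and U4 are not d-separated given {U3}.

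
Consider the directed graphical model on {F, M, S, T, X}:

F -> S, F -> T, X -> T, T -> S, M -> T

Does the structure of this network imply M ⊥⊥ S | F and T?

Yes

2 paths connect M and S; each must be blocked for d-separation to hold:
Path 1: M → T → S
  T is a chain here and T is conditioned on, so the path is blocked at T.
Path 2: M → T ← F → S
  F is a fork here and F is conditioned on, so the path is blocked at F.
Every path is blocked, so M and S are d-separated given {F, T}.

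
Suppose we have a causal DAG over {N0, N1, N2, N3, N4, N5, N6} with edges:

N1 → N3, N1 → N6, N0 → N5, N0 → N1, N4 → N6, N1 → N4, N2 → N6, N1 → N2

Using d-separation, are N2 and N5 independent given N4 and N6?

We examine all 3 paths between N2 and N5:
Path 1: N2 ← N1 ← N0 → N5
  N1 is a chain and N1 is not conditioned on; N0 is a fork and N0 is not conditioned on — no node blocks this path, so it is active.
Path 2: N2 → N6 ← N4 ← N1 ← N0 → N5
  N4 is a chain here and N4 is conditioned on, so the path is blocked at N4.
Path 3: N2 → N6 ← N1 ← N0 → N5
  N6 is a collider and N6 is conditioned on, which opens it; N1 is a chain and N1 is not conditioned on; N0 is a fork and N0 is not conditioned on — no node blocks this path, so it is active.
Since the path N2 ← N1 ← N0 → N5 is active, N2 and N5 are not d-separated given {N4, N6}.

No — N2 and N5 are not d-separated given {N4, N6}.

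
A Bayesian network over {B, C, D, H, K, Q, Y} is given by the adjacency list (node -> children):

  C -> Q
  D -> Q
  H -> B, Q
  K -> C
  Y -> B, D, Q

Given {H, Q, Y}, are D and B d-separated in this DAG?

Enumerating the 4 paths from D to B and testing each for blocking by {H, Q, Y}:
Path 1: D → Q ← H → B
  H is a fork here and H is conditioned on, so the path is blocked at H.
Path 2: D → Q ← Y → B
  Y is a fork here and Y is conditioned on, so the path is blocked at Y.
Path 3: D ← Y → Q ← H → B
  Y is a fork here and Y is conditioned on, so the path is blocked at Y.
Path 4: D ← Y → B
  Y is a fork here and Y is conditioned on, so the path is blocked at Y.
All paths are blocked; D ⊥ B | {H, Q, Y} holds.

Yes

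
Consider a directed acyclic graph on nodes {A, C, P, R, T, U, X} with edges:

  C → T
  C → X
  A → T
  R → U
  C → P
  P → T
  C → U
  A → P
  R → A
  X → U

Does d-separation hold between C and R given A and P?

6 paths connect C and R; each must be blocked for d-separation to hold:
  1. C → T ← P ← A ← R — T:collider[blocks]; P:chain[blocks]; A:chain[blocks] ⇒ blocked
  2. C → T ← A ← R — T:collider[blocks]; A:chain[blocks] ⇒ blocked
  3. C → P → T ← A ← R — P:chain[blocks]; T:collider[blocks]; A:chain[blocks] ⇒ blocked
  4. C → P ← A ← R — P:collider[open]; A:chain[blocks] ⇒ blocked
  5. C → X → U ← R — X:chain[open]; U:collider[blocks] ⇒ blocked
  6. C → U ← R — U:collider[blocks] ⇒ blocked
All paths are blocked; C ⊥ R | {A, P} holds.

Yes — C and R are d-separated given {A, P}.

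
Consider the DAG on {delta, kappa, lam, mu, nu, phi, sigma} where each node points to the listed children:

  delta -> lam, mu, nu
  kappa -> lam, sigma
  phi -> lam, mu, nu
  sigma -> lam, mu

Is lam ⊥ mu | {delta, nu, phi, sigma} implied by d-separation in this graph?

Enumerating the 6 paths from lam to mu and testing each for blocking by {delta, nu, phi, sigma}:
Path 1: lam ← kappa → sigma → mu
  sigma is a chain here and sigma is conditioned on, so the path is blocked at sigma.
Path 2: lam ← phi → mu
  phi is a fork here and phi is conditioned on, so the path is blocked at phi.
Path 3: lam ← phi → nu ← delta → mu
  phi is a fork here and phi is conditioned on, so the path is blocked at phi.
Path 4: lam ← sigma → mu
  sigma is a fork here and sigma is conditioned on, so the path is blocked at sigma.
Path 5: lam ← delta → mu
  delta is a fork here and delta is conditioned on, so the path is blocked at delta.
Path 6: lam ← delta → nu ← phi → mu
  delta is a fork here and delta is conditioned on, so the path is blocked at delta.
Every path is blocked, so lam and mu are d-separated given {delta, nu, phi, sigma}.

Yes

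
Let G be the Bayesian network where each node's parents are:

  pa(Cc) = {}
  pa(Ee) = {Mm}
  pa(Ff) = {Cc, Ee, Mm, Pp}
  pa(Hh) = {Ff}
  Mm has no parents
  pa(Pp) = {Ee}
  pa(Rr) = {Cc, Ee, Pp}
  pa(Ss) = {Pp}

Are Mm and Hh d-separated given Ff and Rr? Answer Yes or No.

Yes

There are 6 undirected paths between Mm and Hh; checking each against the conditioning set {Ff, Rr}:
  1. Mm → Ee → Ff → Hh — Ee:chain[open]; Ff:chain[blocks] ⇒ blocked
  2. Mm → Ee → Pp → Ff → Hh — Ee:chain[open]; Pp:chain[open]; Ff:chain[blocks] ⇒ blocked
  3. Mm → Ee → Pp → Rr ← Cc → Ff → Hh — Ee:chain[open]; Pp:chain[open]; Rr:collider[open]; Cc:fork[open]; Ff:chain[blocks] ⇒ blocked
  4. Mm → Ee → Rr ← Pp → Ff → Hh — Ee:chain[open]; Rr:collider[open]; Pp:fork[open]; Ff:chain[blocks] ⇒ blocked
  5. Mm → Ee → Rr ← Cc → Ff → Hh — Ee:chain[open]; Rr:collider[open]; Cc:fork[open]; Ff:chain[blocks] ⇒ blocked
  6. Mm → Ff → Hh — Ff:chain[blocks] ⇒ blocked
All paths are blocked; Mm ⊥ Hh | {Ff, Rr} holds.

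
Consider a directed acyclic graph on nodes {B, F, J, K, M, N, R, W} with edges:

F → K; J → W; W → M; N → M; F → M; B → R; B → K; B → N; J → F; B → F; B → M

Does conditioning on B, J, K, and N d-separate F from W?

We examine all 6 paths between F and W:
  1. F ← J → W — J:fork[blocks] ⇒ blocked
  2. F ← B → N → M ← W — B:fork[blocks]; N:chain[blocks]; M:collider[blocks] ⇒ blocked
  3. F ← B → M ← W — B:fork[blocks]; M:collider[blocks] ⇒ blocked
  4. F → M ← W — M:collider[blocks] ⇒ blocked
  5. F → K ← B → N → M ← W — K:collider[open]; B:fork[blocks]; N:chain[blocks]; M:collider[blocks] ⇒ blocked
  6. F → K ← B → M ← W — K:collider[open]; B:fork[blocks]; M:collider[blocks] ⇒ blocked
All paths are blocked; F ⊥ W | {B, J, K, N} holds.

Yes — F and W are d-separated given {B, J, K, N}.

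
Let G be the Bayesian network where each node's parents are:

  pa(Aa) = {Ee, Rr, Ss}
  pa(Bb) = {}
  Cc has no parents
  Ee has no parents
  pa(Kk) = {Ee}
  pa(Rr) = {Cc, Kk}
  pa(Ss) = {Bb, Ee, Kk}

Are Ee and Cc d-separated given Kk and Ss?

Yes

We examine all 6 paths between Ee and Cc:
Path 1: Ee → Ss ← Kk → Rr ← Cc
  Kk is a fork here and Kk is conditioned on, so the path is blocked at Kk.
Path 2: Ee → Ss → Aa ← Rr ← Cc
  Ss is a chain here and Ss is conditioned on, so the path is blocked at Ss.
Path 3: Ee → Kk → Ss → Aa ← Rr ← Cc
  Kk is a chain here and Kk is conditioned on, so the path is blocked at Kk.
Path 4: Ee → Kk → Rr ← Cc
  Kk is a chain here and Kk is conditioned on, so the path is blocked at Kk.
Path 5: Ee → Aa ← Ss ← Kk → Rr ← Cc
  Aa is a collider here and neither Aa nor any of its descendants is conditioned on, so the collider stays closed — the path is blocked at Aa.
Path 6: Ee → Aa ← Rr ← Cc
  Aa is a collider here and neither Aa nor any of its descendants is conditioned on, so the collider stays closed — the path is blocked at Aa.
Since every path is blocked, d-separation holds.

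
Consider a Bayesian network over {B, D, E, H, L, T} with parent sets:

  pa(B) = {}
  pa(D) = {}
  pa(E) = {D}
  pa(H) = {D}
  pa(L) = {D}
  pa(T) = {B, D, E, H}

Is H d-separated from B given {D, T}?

There are 3 undirected paths between H and B; checking each against the conditioning set {D, T}:
Path 1: H → T ← B
  T is a collider and T is conditioned on, which opens it — no node blocks this path, so it is active.
Path 2: H ← D → E → T ← B
  D is a fork here and D is conditioned on, so the path is blocked at D.
Path 3: H ← D → T ← B
  D is a fork here and D is conditioned on, so the path is blocked at D.
At least one path is unblocked, so d-separation fails.

No — H and B are not d-separated given {D, T}.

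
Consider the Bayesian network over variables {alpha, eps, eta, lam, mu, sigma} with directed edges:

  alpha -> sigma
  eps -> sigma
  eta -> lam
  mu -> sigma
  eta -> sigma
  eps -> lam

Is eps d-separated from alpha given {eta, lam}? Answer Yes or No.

There are 2 undirected paths between eps and alpha; checking each against the conditioning set {eta, lam}:
Path 1: eps → sigma ← alpha
  sigma is a collider here and neither sigma nor any of its descendants is conditioned on, so the collider stays closed — the path is blocked at sigma.
Path 2: eps → lam ← eta → sigma ← alpha
  eta is a fork here and eta is conditioned on, so the path is blocked at eta.
Since every path is blocked, d-separation holds.

Yes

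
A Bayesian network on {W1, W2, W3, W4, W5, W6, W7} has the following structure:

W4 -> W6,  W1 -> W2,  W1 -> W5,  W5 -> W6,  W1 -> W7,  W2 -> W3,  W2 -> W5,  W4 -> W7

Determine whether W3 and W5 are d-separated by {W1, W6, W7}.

Enumerating the 3 paths from W3 to W5 and testing each for blocking by {W1, W6, W7}:
Path 1: W3 ← W2 ← W1 → W7 ← W4 → W6 ← W5
  W1 is a fork here and W1 is conditioned on, so the path is blocked at W1.
Path 2: W3 ← W2 ← W1 → W5
  W1 is a fork here and W1 is conditioned on, so the path is blocked at W1.
Path 3: W3 ← W2 → W5
  W2 is a fork and W2 is not conditioned on — no node blocks this path, so it is active.
Since the path W3 ← W2 → W5 is active, W3 and W5 are not d-separated given {W1, W6, W7}.

No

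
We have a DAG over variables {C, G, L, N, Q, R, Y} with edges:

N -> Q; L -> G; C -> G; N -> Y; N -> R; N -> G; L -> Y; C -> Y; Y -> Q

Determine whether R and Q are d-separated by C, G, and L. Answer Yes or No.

4 paths connect R and Q; each must be blocked for d-separation to hold:
Path 1: R ← N → G ← C → Y → Q
  C is a fork here and C is conditioned on, so the path is blocked at C.
Path 2: R ← N → G ← L → Y → Q
  L is a fork here and L is conditioned on, so the path is blocked at L.
Path 3: R ← N → Y → Q
  N is a fork and N is not conditioned on; Y is a chain and Y is not conditioned on — no node blocks this path, so it is active.
Path 4: R ← N → Q
  N is a fork and N is not conditioned on — no node blocks this path, so it is active.
At least one path is unblocked, so d-separation fails.

No — R and Q are not d-separated given {C, G, L}.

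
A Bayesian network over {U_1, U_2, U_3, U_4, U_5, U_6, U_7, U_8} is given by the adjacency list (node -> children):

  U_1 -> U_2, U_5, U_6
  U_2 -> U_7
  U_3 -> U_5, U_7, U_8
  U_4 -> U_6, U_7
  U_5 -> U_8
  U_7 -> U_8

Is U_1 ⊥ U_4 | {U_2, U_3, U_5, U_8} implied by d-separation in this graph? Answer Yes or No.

Yes — U_1 and U_4 are d-separated given {U_2, U_3, U_5, U_8}.

Enumerating the 6 paths from U_1 to U_4 and testing each for blocking by {U_2, U_3, U_5, U_8}:
Path 1: U_1 → U_2 → U_7 ← U_4
  U_2 is a chain here and U_2 is conditioned on, so the path is blocked at U_2.
Path 2: U_1 → U_6 ← U_4
  U_6 is a collider here and neither U_6 nor any of its descendants is conditioned on, so the collider stays closed — the path is blocked at U_6.
Path 3: U_1 → U_5 ← U_3 → U_7 ← U_4
  U_3 is a fork here and U_3 is conditioned on, so the path is blocked at U_3.
Path 4: U_1 → U_5 ← U_3 → U_8 ← U_7 ← U_4
  U_3 is a fork here and U_3 is conditioned on, so the path is blocked at U_3.
Path 5: U_1 → U_5 → U_8 ← U_7 ← U_4
  U_5 is a chain here and U_5 is conditioned on, so the path is blocked at U_5.
Path 6: U_1 → U_5 → U_8 ← U_3 → U_7 ← U_4
  U_5 is a chain here and U_5 is conditioned on, so the path is blocked at U_5.
All paths are blocked; U_1 ⊥ U_4 | {U_2, U_3, U_5, U_8} holds.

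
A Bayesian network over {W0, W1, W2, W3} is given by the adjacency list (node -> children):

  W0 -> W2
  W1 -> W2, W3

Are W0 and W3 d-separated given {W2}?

No — W0 and W3 are not d-separated given {W2}.

There is one path between W0 and W3:
  1. W0 → W2 ← W1 → W3 — W2:collider[open]; W1:fork[open] ⇒ active
Since the path W0 → W2 ← W1 → W3 is active, W0 and W3 are not d-separated given {W2}.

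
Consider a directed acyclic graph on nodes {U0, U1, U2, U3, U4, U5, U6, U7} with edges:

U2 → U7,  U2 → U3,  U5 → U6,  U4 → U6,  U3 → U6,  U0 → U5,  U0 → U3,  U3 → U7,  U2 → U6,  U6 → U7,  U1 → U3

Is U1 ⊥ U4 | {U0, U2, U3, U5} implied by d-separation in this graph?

Yes

6 paths connect U1 and U4; each must be blocked for d-separation to hold:
  1. U1 → U3 → U7 ← U6 ← U4 — U3:chain[blocks]; U7:collider[blocks]; U6:chain[open] ⇒ blocked
  2. U1 → U3 → U7 ← U2 → U6 ← U4 — U3:chain[blocks]; U7:collider[blocks]; U2:fork[blocks]; U6:collider[blocks] ⇒ blocked
  3. U1 → U3 → U6 ← U4 — U3:chain[blocks]; U6:collider[blocks] ⇒ blocked
  4. U1 → U3 ← U2 → U7 ← U6 ← U4 — U3:collider[open]; U2:fork[blocks]; U7:collider[blocks]; U6:chain[open] ⇒ blocked
  5. U1 → U3 ← U2 → U6 ← U4 — U3:collider[open]; U2:fork[blocks]; U6:collider[blocks] ⇒ blocked
  6. U1 → U3 ← U0 → U5 → U6 ← U4 — U3:collider[open]; U0:fork[blocks]; U5:chain[blocks]; U6:collider[blocks] ⇒ blocked
Every path is blocked, so U1 and U4 are d-separated given {U0, U2, U3, U5}.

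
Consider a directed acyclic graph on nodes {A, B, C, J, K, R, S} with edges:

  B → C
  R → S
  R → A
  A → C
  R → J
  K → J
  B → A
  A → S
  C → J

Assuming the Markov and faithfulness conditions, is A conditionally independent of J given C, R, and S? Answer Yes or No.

Yes

Enumerating the 4 paths from A to J and testing each for blocking by {C, R, S}:
  1. A ← B → C → J — B:fork[open]; C:chain[blocks] ⇒ blocked
  2. A ← R → J — R:fork[blocks] ⇒ blocked
  3. A → S ← R → J — S:collider[open]; R:fork[blocks] ⇒ blocked
  4. A → C → J — C:chain[blocks] ⇒ blocked
Since every path is blocked, d-separation holds.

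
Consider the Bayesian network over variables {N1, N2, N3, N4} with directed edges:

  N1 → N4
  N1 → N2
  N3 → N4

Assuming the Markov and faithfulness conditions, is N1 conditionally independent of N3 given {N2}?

Yes

There is one path between N1 and N3:
Path 1: N1 → N4 ← N3
  N4 is a collider here and neither N4 nor any of its descendants is conditioned on, so the collider stays closed — the path is blocked at N4.
Every path is blocked, so N1 and N3 are d-separated given {N2}.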